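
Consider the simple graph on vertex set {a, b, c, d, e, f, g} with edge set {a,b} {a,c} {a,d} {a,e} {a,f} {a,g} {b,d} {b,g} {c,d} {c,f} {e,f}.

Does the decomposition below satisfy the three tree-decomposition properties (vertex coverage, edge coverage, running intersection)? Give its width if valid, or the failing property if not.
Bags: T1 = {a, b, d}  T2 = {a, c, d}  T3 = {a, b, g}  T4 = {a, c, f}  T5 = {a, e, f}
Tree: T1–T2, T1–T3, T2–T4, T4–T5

Yes; width 2.

Vertex coverage: the bags together contain {a, b, c, d, e, f, g}, the full vertex set. Edge coverage: each edge of G has both endpoints in at least one bag. Running intersection: for every vertex, the bags containing it form a connected subtree. All three properties hold, so this is a valid tree decomposition of width max|bag| − 1 = 2, and hence tw(G) ≤ 2.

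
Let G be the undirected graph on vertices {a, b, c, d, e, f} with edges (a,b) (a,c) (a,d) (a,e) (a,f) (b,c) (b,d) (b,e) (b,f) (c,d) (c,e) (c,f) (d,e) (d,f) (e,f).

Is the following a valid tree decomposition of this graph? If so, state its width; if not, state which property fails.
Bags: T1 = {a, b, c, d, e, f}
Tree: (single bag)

Yes; width 5.

Checking the three conditions: (i) the bags cover all of {a, b, c, d, e, f}; (ii) for each edge, some bag contains both endpoints; (iii) the bags containing any fixed vertex form a subtree. All hold, so the decomposition is valid with width 6 − 1 = 5.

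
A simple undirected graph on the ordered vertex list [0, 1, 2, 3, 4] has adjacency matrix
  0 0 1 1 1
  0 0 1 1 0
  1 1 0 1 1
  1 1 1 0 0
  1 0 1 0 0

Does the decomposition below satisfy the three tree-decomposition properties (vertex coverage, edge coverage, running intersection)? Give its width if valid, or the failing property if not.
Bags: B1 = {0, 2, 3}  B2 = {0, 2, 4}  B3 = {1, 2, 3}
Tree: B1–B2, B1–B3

Yes; width 2.

Every vertex of G appears in some bag (union = {0, 1, 2, 3, 4}); every edge is covered by a bag; and for each vertex v the set of bags containing v is connected in the bag tree. The decomposition is therefore valid. The largest bag has 3 vertices, so the width is 2.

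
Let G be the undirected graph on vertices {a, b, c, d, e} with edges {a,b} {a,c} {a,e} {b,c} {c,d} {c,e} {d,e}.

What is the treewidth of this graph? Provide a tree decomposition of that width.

The largest bag has 3 vertices, giving width 2; this decomposition certifies tw(G) ≤ 2. Conversely, {c, d, e} is a clique of size 3, and the vertices of any clique must share a bag in every tree decomposition; so some bag has ≥ 3 vertices and tw(G) ≥ 2. Therefore the treewidth is 2.

Treewidth 2.
One optimal decomposition is:
Bags: B1 = {a, c, e}  B2 = {c, d, e}  B3 = {a, b, c}
Tree: B1–B2, B1–B3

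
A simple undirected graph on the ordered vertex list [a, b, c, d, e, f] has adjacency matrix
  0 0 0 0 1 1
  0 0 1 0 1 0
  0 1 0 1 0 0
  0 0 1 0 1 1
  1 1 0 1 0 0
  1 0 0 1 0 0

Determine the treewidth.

A width-2 tree decomposition is:
Bags: B1 = {b, c, d}  B2 = {b, d, e}  B3 = {d, e, f}  B4 = {a, e, f}
Tree: B1–B2, B2–B3, B3–B4
The largest bag has 3 vertices, giving width 2; this decomposition certifies tw(G) ≤ 2. Since c–b–e–d–c is a cycle in G, G is not acyclic. Forests are exactly the graphs of treewidth ≤ 1, so tw(G) ≥ 2. Therefore the treewidth is 2.

2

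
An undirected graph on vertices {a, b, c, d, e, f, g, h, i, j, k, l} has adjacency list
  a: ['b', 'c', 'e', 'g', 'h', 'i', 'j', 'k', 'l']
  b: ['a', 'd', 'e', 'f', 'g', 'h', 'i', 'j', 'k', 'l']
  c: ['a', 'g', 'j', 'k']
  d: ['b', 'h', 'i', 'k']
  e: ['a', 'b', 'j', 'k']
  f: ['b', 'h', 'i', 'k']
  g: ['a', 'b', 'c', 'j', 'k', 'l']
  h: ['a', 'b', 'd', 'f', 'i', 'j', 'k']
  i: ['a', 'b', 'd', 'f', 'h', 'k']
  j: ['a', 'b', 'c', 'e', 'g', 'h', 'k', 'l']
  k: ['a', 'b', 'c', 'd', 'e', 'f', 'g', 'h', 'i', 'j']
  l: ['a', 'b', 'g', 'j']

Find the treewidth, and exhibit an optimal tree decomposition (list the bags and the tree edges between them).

Treewidth 4.
Bags: B1 = {a, b, h, j, k}  B2 = {a, b, g, j, k}  B3 = {a, c, g, j, k}  B4 = {a, b, h, i, k}  B5 = {b, d, h, i, k}  B6 = {a, b, e, j, k}  B7 = {b, f, h, i, k}  B8 = {a, b, g, j, l}
Tree: B1–B2, B2–B3, B1–B4, B4–B5, B2–B6, B5–B7, B2–B8

The largest bag has 5 vertices, giving width 4; this decomposition certifies tw(G) ≤ 4. On the other hand G contains the 5-clique {a, b, g, j, l}. A clique must lie in a single bag of any decomposition, so no decomposition can have width below 4. Hence tw(G) = 4 exactly.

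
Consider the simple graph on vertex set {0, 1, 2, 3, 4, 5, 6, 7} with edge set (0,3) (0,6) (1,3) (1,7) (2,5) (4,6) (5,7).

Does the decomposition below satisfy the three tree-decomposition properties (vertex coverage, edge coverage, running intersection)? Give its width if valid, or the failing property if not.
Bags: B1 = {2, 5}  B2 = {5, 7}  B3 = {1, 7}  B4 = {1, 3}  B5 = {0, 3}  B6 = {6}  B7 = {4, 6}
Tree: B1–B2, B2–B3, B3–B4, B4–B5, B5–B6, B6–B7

No — edge (0,6) lies in no bag.

A tree decomposition must satisfy three properties: every vertex lies in some bag; for every edge, both endpoints lie together in some bag; and for every vertex, the bags containing it form a connected subtree. Here edge (0,6) lies in no bag, so the decomposition is invalid.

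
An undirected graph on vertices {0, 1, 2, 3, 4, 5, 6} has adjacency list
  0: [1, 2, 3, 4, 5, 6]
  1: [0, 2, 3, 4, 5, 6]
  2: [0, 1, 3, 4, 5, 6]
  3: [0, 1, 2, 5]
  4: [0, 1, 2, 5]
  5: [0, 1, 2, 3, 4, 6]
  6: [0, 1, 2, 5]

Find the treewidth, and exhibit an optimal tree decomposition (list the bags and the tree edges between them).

Every bag has size at most 5, so the width is 5 − 1 = 4 and tw(G) ≤ 4. On the other hand G contains the 5-clique {0, 1, 2, 3, 5}. A clique must lie in a single bag of any decomposition, so no decomposition can have width below 4. Combining the bounds, tw(G) = 4.

Treewidth 4.
One optimal decomposition is:
Bags: B1 = {0, 1, 2, 5, 6}  B2 = {0, 1, 2, 3, 5}  B3 = {0, 1, 2, 4, 5}
Tree: B1–B2, B2–B3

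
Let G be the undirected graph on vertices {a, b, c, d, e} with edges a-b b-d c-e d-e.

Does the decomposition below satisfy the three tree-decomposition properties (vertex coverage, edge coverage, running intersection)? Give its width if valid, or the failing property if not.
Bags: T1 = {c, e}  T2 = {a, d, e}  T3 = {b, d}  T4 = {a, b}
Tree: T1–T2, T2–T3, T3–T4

No — bags containing vertex a are not connected in the tree.

A tree decomposition must satisfy three properties: every vertex lies in some bag; for every edge, both endpoints lie together in some bag; and for every vertex, the bags containing it form a connected subtree. Here bags containing vertex a are not connected in the tree, so the decomposition is invalid.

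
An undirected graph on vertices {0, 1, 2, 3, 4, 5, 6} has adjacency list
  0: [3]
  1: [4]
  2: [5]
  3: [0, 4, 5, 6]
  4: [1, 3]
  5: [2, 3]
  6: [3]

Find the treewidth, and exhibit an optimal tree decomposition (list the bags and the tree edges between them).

Treewidth 1.
One such decomposition:
Bags: B1 = {3, 5}  B2 = {2, 5}  B3 = {0, 3}  B4 = {3, 4}  B5 = {3, 6}  B6 = {1, 4}
Tree: B1–B2, B1–B3, B1–B4, B4–B5, B4–B6

Every bag has size at most 2, so the width is 2 − 1 = 1 and tw(G) ≤ 1. Any graph with an edge has treewidth ≥ 1, and G has the edge 3–5. Hence tw(G) = 1 exactly.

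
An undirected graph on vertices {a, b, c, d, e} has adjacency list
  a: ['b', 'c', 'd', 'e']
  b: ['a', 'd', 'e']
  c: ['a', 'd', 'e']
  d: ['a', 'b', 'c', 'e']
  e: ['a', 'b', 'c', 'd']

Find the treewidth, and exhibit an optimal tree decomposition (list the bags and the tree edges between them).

Every bag has size at most 4, so the width is 4 − 1 = 3 and tw(G) ≤ 3. On the other hand G contains the 4-clique {a, c, d, e}. A clique must lie in a single bag of any decomposition, so no decomposition can have width below 3. Combining the bounds, tw(G) = 3.

Treewidth 3.
One such decomposition:
Bags: B1 = {a, b, d, e}  B2 = {a, c, d, e}
Tree: B1–B2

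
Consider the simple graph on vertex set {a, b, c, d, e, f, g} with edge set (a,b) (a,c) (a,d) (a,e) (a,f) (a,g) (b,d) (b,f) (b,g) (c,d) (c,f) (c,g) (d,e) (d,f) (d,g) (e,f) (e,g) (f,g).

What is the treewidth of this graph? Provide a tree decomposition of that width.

The largest bag has 5 vertices, giving width 4; this decomposition certifies tw(G) ≤ 4. On the other hand G contains the 5-clique {a, d, e, f, g}. A clique must lie in a single bag of any decomposition, so no decomposition can have width below 4. Hence tw(G) = 4 exactly.

Treewidth 4.
One optimal decomposition is:
Bags: B1 = {a, d, e, f, g}  B2 = {a, b, d, f, g}  B3 = {a, c, d, f, g}
Tree: B1–B2, B1–B3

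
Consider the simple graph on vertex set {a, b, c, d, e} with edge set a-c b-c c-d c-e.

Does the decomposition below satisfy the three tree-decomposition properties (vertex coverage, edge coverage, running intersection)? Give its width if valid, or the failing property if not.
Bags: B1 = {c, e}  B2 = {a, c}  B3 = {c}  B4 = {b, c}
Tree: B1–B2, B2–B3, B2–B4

No — vertex d appears in no bag.

A tree decomposition must satisfy three properties: every vertex lies in some bag; for every edge, both endpoints lie together in some bag; and for every vertex, the bags containing it form a connected subtree. Here vertex d appears in no bag, so the decomposition is invalid.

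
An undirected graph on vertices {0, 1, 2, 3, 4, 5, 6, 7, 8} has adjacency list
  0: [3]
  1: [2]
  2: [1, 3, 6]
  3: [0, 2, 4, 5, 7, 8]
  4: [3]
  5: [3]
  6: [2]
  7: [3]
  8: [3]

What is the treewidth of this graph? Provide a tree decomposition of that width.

Treewidth 1.
Bags: B1 = {3, 7}  B2 = {3, 5}  B3 = {3, 8}  B4 = {2, 3}  B5 = {2, 6}  B6 = {1, 2}  B7 = {3, 4}  B8 = {0, 3}
Tree: B1–B2, B1–B3, B1–B4, B4–B5, B4–B6, B4–B7, B3–B8

Every bag has size at most 2, so the width is 2 − 1 = 1 and tw(G) ≤ 1. Any graph with an edge has treewidth ≥ 1, and G has the edge 3–7. Combining the bounds, tw(G) = 1.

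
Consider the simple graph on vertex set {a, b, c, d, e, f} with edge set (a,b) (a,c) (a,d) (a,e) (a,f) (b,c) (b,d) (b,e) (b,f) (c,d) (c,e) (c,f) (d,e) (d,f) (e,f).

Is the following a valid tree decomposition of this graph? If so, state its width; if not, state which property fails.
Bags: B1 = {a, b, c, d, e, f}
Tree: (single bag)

Yes; width 5.

Every vertex of G appears in some bag (union = {a, b, c, d, e, f}); every edge is covered by a bag; and for each vertex v the set of bags containing v is connected in the bag tree. The decomposition is therefore valid. The largest bag has 6 vertices, so the width is 5.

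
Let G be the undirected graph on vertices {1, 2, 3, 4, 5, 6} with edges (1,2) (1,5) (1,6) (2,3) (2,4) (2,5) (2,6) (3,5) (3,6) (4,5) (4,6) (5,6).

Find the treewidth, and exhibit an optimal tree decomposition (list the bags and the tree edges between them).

Treewidth 3.
One optimal decomposition is:
Bags: B1 = {1, 2, 5, 6}  B2 = {2, 3, 5, 6}  B3 = {2, 4, 5, 6}
Tree: B1–B2, B2–B3

Each bag holds 4 vertices, so the decomposition has width 3, which upper-bounds the treewidth. Conversely, {1, 2, 5, 6} is a clique of size 4, and the vertices of any clique must share a bag in every tree decomposition; so some bag has ≥ 4 vertices and tw(G) ≥ 3. Hence tw(G) = 3 exactly.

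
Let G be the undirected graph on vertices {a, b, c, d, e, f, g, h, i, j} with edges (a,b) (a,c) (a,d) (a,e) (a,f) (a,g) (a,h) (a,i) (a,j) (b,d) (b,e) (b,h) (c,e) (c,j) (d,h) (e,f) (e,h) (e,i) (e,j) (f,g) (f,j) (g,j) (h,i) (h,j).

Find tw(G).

3

A width-3 tree decomposition is:
Bags: B1 = {a, b, d, h}  B2 = {a, b, e, h}  B3 = {a, e, h, i}  B4 = {a, e, h, j}  B5 = {a, c, e, j}  B6 = {a, e, f, j}  B7 = {a, f, g, j}
Tree: B1–B2, B2–B3, B3–B4, B4–B5, B5–B6, B6–B7
Every bag has size at most 4, so the width is 4 − 1 = 3 and tw(G) ≤ 3. On the other hand G contains the 4-clique {a, b, d, h}. A clique must lie in a single bag of any decomposition, so no decomposition can have width below 3. Therefore the treewidth is 3.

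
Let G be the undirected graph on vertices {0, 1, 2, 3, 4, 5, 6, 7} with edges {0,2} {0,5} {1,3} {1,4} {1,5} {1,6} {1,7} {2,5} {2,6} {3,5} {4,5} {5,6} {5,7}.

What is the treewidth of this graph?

2

A width-2 tree decomposition is:
Bags: B1 = {1, 5, 6}  B2 = {2, 5, 6}  B3 = {1, 5, 7}  B4 = {0, 2, 5}  B5 = {1, 4, 5}  B6 = {1, 3, 5}
Tree: B1–B2, B1–B3, B2–B4, B3–B5, B3–B6
The largest bag has 3 vertices, giving width 2; this decomposition certifies tw(G) ≤ 2. On the other hand G contains the 3-clique {0, 2, 5}. A clique must lie in a single bag of any decomposition, so no decomposition can have width below 2. Combining the bounds, tw(G) = 2.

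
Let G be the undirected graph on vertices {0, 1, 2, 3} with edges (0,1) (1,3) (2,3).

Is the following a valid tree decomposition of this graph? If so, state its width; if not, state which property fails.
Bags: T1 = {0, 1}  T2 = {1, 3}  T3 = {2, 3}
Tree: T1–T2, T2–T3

Yes; width 1.

Checking the three conditions: (i) the bags cover all of {0, 1, 2, 3}; (ii) for each edge, some bag contains both endpoints; (iii) the bags containing any fixed vertex form a subtree. All hold, so the decomposition is valid with width 2 − 1 = 1.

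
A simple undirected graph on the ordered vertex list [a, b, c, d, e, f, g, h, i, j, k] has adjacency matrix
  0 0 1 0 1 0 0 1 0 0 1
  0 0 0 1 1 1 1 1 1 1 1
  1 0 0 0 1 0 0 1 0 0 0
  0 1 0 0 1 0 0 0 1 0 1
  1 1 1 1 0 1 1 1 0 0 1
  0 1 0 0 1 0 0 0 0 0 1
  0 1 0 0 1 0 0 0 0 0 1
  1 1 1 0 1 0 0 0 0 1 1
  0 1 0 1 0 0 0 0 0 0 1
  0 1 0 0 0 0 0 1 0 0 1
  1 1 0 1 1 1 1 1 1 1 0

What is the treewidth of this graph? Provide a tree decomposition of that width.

Treewidth 3.
One optimal decomposition is:
Bags: B1 = {b, e, h, k}  B2 = {b, e, f, k}  B3 = {b, d, e, k}  B4 = {b, d, i, k}  B5 = {b, e, g, k}  B6 = {a, e, h, k}  B7 = {a, c, e, h}  B8 = {b, h, j, k}
Tree: B1–B2, B1–B3, B3–B4, B2–B5, B1–B6, B6–B7, B1–B8

The largest bag has 4 vertices, giving width 3; this decomposition certifies tw(G) ≤ 3. On the other hand G contains the 4-clique {a, c, e, h}. A clique must lie in a single bag of any decomposition, so no decomposition can have width below 3. Hence tw(G) = 3 exactly.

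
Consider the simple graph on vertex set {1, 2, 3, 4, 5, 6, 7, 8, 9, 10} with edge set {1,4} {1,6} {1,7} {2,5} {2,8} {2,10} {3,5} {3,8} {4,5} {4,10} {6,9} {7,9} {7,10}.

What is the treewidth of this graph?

2

A width-2 tree decomposition is:
Bags: B1 = {2, 3, 8}  B2 = {2, 3, 5}  B3 = {2, 5, 10}  B4 = {4, 5, 10}  B5 = {4, 7, 10}  B6 = {1, 4, 7}  B7 = {1, 7, 9}  B8 = {1, 6, 9}
Tree: B1–B2, B2–B3, B3–B4, B4–B5, B5–B6, B6–B7, B7–B8
Every bag has size at most 3, so the width is 3 − 1 = 2 and tw(G) ≤ 2. For the lower bound, G contains the cycle 8–3–5–2–8, so G is not a forest; only forests have treewidth ≤ 1, hence tw(G) ≥ 2. The upper and lower bounds meet at 2, so that is the treewidth.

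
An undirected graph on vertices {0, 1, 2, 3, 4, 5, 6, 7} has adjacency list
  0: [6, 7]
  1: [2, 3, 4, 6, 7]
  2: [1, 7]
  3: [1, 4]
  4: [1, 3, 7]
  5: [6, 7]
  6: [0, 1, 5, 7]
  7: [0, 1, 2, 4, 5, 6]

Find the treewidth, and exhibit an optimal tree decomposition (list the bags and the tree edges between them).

Every bag has size at most 3, so the width is 3 − 1 = 2 and tw(G) ≤ 2. Conversely, {1, 3, 4} is a clique of size 3, and the vertices of any clique must share a bag in every tree decomposition; so some bag has ≥ 3 vertices and tw(G) ≥ 2. Combining the bounds, tw(G) = 2.

Treewidth 2.
Bags: B1 = {1, 4, 7}  B2 = {1, 2, 7}  B3 = {1, 6, 7}  B4 = {1, 3, 4}  B5 = {5, 6, 7}  B6 = {0, 6, 7}
Tree: B1–B2, B1–B3, B1–B4, B3–B5, B3–B6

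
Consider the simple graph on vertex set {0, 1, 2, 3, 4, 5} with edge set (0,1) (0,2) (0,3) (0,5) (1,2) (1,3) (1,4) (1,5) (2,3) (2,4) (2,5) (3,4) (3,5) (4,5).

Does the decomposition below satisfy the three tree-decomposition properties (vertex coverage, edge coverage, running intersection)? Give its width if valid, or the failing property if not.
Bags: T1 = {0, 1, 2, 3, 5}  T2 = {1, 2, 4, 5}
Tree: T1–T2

No — edge (3,4) lies in no bag.

A tree decomposition must satisfy three properties: every vertex lies in some bag; for every edge, both endpoints lie together in some bag; and for every vertex, the bags containing it form a connected subtree. Here edge (3,4) lies in no bag, so the decomposition is invalid.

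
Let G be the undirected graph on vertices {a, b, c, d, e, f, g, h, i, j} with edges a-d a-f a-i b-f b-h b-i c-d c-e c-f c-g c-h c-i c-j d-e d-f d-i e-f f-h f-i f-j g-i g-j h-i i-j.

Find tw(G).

A width-3 tree decomposition is:
Bags: B1 = {c, f, i, j}  B2 = {c, f, h, i}  B3 = {b, f, h, i}  B4 = {c, g, i, j}  B5 = {c, d, f, i}  B6 = {c, d, e, f}  B7 = {a, d, f, i}
Tree: B1–B2, B2–B3, B1–B4, B1–B5, B5–B6, B5–B7
The largest bag has 4 vertices, giving width 3; this decomposition certifies tw(G) ≤ 3. On the other hand G contains the 4-clique {c, g, i, j}. A clique must lie in a single bag of any decomposition, so no decomposition can have width below 3. The upper and lower bounds meet at 3, so that is the treewidth.

3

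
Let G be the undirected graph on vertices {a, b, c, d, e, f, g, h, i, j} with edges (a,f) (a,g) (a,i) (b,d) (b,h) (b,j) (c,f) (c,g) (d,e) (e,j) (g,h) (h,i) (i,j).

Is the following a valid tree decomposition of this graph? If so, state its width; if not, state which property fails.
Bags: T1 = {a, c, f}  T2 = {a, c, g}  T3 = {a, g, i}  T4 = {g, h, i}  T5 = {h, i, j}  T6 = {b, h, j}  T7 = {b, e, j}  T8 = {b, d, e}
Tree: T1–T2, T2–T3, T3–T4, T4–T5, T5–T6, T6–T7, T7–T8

Yes; width 2.

Every vertex of G appears in some bag (union = {a, b, c, d, e, f, g, h, i, j}); every edge is covered by a bag; and for each vertex v the set of bags containing v is connected in the bag tree. The decomposition is therefore valid. The largest bag has 3 vertices, so the width is 2.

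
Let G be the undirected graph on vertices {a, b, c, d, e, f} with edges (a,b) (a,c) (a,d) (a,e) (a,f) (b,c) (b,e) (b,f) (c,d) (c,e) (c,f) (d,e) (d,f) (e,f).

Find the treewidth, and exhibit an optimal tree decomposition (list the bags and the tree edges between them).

The largest bag has 5 vertices, giving width 4; this decomposition certifies tw(G) ≤ 4. Conversely, {a, c, d, e, f} is a clique of size 5, and the vertices of any clique must share a bag in every tree decomposition; so some bag has ≥ 5 vertices and tw(G) ≥ 4. The upper and lower bounds meet at 4, so that is the treewidth.

Treewidth 4.
One such decomposition:
Bags: B1 = {a, c, d, e, f}  B2 = {a, b, c, e, f}
Tree: B1–B2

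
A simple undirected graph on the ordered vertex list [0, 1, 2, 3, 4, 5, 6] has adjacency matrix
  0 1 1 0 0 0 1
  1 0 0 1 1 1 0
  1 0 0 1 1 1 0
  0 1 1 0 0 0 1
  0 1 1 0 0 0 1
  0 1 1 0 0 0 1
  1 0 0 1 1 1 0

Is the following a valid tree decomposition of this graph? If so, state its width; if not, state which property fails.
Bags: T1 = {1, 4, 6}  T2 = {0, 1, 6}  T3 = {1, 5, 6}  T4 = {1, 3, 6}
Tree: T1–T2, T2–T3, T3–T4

A tree decomposition must satisfy three properties: every vertex lies in some bag; for every edge, both endpoints lie together in some bag; and for every vertex, the bags containing it form a connected subtree. Here vertex 2 appears in no bag, so the decomposition is invalid.

No — vertex 2 appears in no bag.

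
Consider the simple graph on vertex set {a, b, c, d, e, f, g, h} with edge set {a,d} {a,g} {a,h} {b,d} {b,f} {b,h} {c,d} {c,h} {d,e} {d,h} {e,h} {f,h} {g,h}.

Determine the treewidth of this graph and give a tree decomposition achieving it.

Every bag has size at most 3, so the width is 3 − 1 = 2 and tw(G) ≤ 2. For the lower bound, the 3 vertices {d, e, h} are pairwise adjacent, and any tree decomposition puts a clique entirely inside one bag — forcing width ≥ 2. Combining the bounds, tw(G) = 2.

Treewidth 2.
Bags: B1 = {c, d, h}  B2 = {a, d, h}  B3 = {d, e, h}  B4 = {b, d, h}  B5 = {a, g, h}  B6 = {b, f, h}
Tree: B1–B2, B1–B3, B1–B4, B2–B5, B4–B6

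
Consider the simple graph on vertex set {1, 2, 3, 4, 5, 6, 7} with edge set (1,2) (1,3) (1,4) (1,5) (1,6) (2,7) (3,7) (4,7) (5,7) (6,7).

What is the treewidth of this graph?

A width-2 tree decomposition is:
Bags: B1 = {1, 4, 7}  B2 = {1, 3, 7}  B3 = {1, 5, 7}  B4 = {1, 6, 7}  B5 = {1, 2, 7}
Tree: B1–B2, B2–B3, B3–B4, B4–B5
The largest bag has 3 vertices, giving width 2; this decomposition certifies tw(G) ≤ 2. Since 7–4–1–3–7 is a cycle in G, G is not acyclic. Forests are exactly the graphs of treewidth ≤ 1, so tw(G) ≥ 2. Hence tw(G) = 2 exactly.

2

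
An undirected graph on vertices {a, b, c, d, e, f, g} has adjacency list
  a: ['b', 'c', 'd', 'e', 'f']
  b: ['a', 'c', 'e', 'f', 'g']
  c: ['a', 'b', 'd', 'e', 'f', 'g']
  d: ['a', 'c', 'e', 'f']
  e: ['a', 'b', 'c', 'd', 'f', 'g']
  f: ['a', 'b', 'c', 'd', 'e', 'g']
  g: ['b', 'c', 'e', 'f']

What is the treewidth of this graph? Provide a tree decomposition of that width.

Treewidth 4.
One optimal decomposition is:
Bags: B1 = {a, c, d, e, f}  B2 = {a, b, c, e, f}  B3 = {b, c, e, f, g}
Tree: B1–B2, B2–B3

Each bag holds 5 vertices, so the decomposition has width 4, which upper-bounds the treewidth. Conversely, {b, c, e, f, g} is a clique of size 5, and the vertices of any clique must share a bag in every tree decomposition; so some bag has ≥ 5 vertices and tw(G) ≥ 4. Therefore the treewidth is 4.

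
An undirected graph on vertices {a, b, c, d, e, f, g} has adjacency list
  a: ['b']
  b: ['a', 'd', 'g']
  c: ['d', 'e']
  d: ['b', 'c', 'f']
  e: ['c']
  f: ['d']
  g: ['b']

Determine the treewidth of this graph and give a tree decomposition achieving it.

Treewidth 1.
One optimal decomposition is:
Bags: B1 = {b, d}  B2 = {c, d}  B3 = {b, g}  B4 = {c, e}  B5 = {a, b}  B6 = {d, f}
Tree: B1–B2, B1–B3, B2–B4, B3–B5, B1–B6

Each bag holds 2 vertices, so the decomposition has width 1, which upper-bounds the treewidth. Any graph with an edge has treewidth ≥ 1, and G has the edge b–d. Therefore the treewidth is 1.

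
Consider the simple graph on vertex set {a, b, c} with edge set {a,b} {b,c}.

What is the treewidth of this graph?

1

A width-1 tree decomposition is:
Bags: B1 = {a, b}  B2 = {b, c}
Tree: B1–B2
Each bag holds 2 vertices, so the decomposition has width 1, which upper-bounds the treewidth. Any graph with an edge has treewidth ≥ 1, and G has the edge b–a. The upper and lower bounds meet at 1, so that is the treewidth.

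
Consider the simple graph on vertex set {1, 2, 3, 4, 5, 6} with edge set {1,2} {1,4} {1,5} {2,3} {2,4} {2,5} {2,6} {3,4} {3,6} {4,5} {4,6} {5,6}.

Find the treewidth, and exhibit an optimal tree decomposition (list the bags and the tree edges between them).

Each bag holds 4 vertices, so the decomposition has width 3, which upper-bounds the treewidth. On the other hand G contains the 4-clique {2, 3, 4, 6}. A clique must lie in a single bag of any decomposition, so no decomposition can have width below 3. Hence tw(G) = 3 exactly.

Treewidth 3.
One such decomposition:
Bags: B1 = {2, 3, 4, 6}  B2 = {2, 4, 5, 6}  B3 = {1, 2, 4, 5}
Tree: B1–B2, B2–B3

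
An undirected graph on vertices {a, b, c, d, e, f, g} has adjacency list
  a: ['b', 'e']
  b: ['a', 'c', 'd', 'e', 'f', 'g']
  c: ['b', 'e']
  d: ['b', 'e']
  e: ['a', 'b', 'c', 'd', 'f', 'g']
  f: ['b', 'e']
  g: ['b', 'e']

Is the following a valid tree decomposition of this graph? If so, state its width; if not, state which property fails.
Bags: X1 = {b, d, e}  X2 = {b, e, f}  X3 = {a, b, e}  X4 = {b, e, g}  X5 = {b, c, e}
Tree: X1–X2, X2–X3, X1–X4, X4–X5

Every vertex of G appears in some bag (union = {a, b, c, d, e, f, g}); every edge is covered by a bag; and for each vertex v the set of bags containing v is connected in the bag tree. The decomposition is therefore valid. The largest bag has 3 vertices, so the width is 2.

Yes; width 2.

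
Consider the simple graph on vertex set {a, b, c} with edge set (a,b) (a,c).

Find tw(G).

A width-1 tree decomposition is:
Bags: B1 = {a, c}  B2 = {a, b}
Tree: B1–B2
Every bag has size at most 2, so the width is 2 − 1 = 1 and tw(G) ≤ 1. Since G has at least one edge (e.g. c–a), it is not an edgeless graph, so tw(G) ≥ 1. Combining the bounds, tw(G) = 1.

1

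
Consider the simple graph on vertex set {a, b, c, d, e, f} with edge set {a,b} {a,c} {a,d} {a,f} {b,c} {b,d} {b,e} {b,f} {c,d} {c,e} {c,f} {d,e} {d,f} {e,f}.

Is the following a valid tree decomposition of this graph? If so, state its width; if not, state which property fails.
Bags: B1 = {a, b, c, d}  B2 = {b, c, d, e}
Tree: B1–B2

No — vertex f appears in no bag.

A tree decomposition must satisfy three properties: every vertex lies in some bag; for every edge, both endpoints lie together in some bag; and for every vertex, the bags containing it form a connected subtree. Here vertex f appears in no bag, so the decomposition is invalid.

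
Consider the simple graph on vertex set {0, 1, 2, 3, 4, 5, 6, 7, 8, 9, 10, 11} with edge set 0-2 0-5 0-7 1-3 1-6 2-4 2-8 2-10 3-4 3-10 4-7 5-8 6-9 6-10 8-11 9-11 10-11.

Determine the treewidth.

A width-3 tree decomposition is:
Bags: B1 = {0, 4, 5, 7}  B2 = {0, 2, 4, 5}  B3 = {2, 4, 5, 8}  B4 = {2, 3, 4, 8}  B5 = {2, 3, 8, 10}  B6 = {3, 8, 10, 11}  B7 = {1, 3, 10, 11}  B8 = {1, 6, 10, 11}  B9 = {1, 6, 9, 11}
Tree: B1–B2, B2–B3, B3–B4, B4–B5, B5–B6, B6–B7, B7–B8, B8–B9
Each bag holds 4 vertices, so the decomposition has width 3, which upper-bounds the treewidth. For the lower bound: the 4 vertex sets {0,5,7}, {4}, {2}, {3,8,10,11} are disjoint, each induces a connected subgraph, and every pair is joined by at least one edge of G. Contracting each set to a single vertex therefore yields K_{4} as a minor, and since treewidth is minor-monotone, tw(G) ≥ tw(K_{4}) = 3. Therefore the treewidth is 3.

3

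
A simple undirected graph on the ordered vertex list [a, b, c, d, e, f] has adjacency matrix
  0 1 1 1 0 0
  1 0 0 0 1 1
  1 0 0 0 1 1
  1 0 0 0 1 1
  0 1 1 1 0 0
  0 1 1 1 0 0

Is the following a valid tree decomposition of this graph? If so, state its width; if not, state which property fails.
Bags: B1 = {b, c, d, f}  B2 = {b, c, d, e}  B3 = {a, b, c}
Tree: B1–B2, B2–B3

No — edge (d,a) lies in no bag.

A tree decomposition must satisfy three properties: every vertex lies in some bag; for every edge, both endpoints lie together in some bag; and for every vertex, the bags containing it form a connected subtree. Here edge (d,a) lies in no bag, so the decomposition is invalid.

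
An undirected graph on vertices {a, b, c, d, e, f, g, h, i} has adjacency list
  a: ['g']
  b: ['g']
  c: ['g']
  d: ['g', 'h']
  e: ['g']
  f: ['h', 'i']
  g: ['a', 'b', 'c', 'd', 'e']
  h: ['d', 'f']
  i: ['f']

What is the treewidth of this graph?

1

A width-1 tree decomposition is:
Bags: B1 = {e, g}  B2 = {d, g}  B3 = {d, h}  B4 = {c, g}  B5 = {f, h}  B6 = {b, g}  B7 = {f, i}  B8 = {a, g}
Tree: B1–B2, B2–B3, B2–B4, B3–B5, B2–B6, B5–B7, B2–B8
Every bag has size at most 2, so the width is 2 − 1 = 1 and tw(G) ≤ 1. Any graph with an edge has treewidth ≥ 1, and G has the edge e–g. The upper and lower bounds meet at 1, so that is the treewidth.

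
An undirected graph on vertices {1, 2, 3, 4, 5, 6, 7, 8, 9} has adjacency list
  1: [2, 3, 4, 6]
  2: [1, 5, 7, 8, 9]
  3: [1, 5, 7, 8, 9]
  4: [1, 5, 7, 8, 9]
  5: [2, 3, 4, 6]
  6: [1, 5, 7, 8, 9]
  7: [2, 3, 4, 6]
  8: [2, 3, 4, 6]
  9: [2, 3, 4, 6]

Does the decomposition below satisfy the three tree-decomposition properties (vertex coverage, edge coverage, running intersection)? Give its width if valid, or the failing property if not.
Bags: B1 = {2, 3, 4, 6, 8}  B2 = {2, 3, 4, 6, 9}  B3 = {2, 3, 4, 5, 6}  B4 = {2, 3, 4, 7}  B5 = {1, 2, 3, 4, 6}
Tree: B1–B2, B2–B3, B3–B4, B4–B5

A tree decomposition must satisfy three properties: every vertex lies in some bag; for every edge, both endpoints lie together in some bag; and for every vertex, the bags containing it form a connected subtree. Here edge (6,7) lies in no bag, so the decomposition is invalid.

No — edge (6,7) lies in no bag.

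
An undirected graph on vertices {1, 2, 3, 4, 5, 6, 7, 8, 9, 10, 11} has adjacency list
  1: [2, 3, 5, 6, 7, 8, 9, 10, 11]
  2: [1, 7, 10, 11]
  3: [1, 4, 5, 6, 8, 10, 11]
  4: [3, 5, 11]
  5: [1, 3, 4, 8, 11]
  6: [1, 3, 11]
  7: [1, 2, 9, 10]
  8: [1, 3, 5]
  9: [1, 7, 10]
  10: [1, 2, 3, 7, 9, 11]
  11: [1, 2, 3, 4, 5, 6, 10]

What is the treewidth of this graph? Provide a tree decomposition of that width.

The largest bag has 4 vertices, giving width 3; this decomposition certifies tw(G) ≤ 3. Conversely, {1, 7, 9, 10} is a clique of size 4, and the vertices of any clique must share a bag in every tree decomposition; so some bag has ≥ 4 vertices and tw(G) ≥ 3. Therefore the treewidth is 3.

Treewidth 3.
One optimal decomposition is:
Bags: B1 = {1, 2, 10, 11}  B2 = {1, 3, 10, 11}  B3 = {1, 3, 5, 11}  B4 = {1, 3, 5, 8}  B5 = {1, 2, 7, 10}  B6 = {1, 3, 6, 11}  B7 = {3, 4, 5, 11}  B8 = {1, 7, 9, 10}
Tree: B1–B2, B2–B3, B3–B4, B1–B5, B2–B6, B3–B7, B5–B8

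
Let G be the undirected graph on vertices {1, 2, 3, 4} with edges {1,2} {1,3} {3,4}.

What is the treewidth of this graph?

1

A width-1 tree decomposition is:
Bags: B1 = {3, 4}  B2 = {1, 3}  B3 = {1, 2}
Tree: B1–B2, B2–B3
Every bag has size at most 2, so the width is 2 − 1 = 1 and tw(G) ≤ 1. Any graph with an edge has treewidth ≥ 1, and G has the edge 4–3. The upper and lower bounds meet at 1, so that is the treewidth.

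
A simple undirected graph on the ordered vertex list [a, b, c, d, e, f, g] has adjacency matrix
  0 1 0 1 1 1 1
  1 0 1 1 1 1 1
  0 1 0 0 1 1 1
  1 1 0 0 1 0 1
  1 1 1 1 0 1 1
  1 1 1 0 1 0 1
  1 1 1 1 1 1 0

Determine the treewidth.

4

A width-4 tree decomposition is:
Bags: B1 = {a, b, d, e, g}  B2 = {a, b, e, f, g}  B3 = {b, c, e, f, g}
Tree: B1–B2, B2–B3
The largest bag has 5 vertices, giving width 4; this decomposition certifies tw(G) ≤ 4. On the other hand G contains the 5-clique {a, b, d, e, g}. A clique must lie in a single bag of any decomposition, so no decomposition can have width below 4. The upper and lower bounds meet at 4, so that is the treewidth.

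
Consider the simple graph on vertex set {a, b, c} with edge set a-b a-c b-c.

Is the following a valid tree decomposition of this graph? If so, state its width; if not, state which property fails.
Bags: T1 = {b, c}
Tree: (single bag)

A tree decomposition must satisfy three properties: every vertex lies in some bag; for every edge, both endpoints lie together in some bag; and for every vertex, the bags containing it form a connected subtree. Here vertex a appears in no bag, so the decomposition is invalid.

No — vertex a appears in no bag.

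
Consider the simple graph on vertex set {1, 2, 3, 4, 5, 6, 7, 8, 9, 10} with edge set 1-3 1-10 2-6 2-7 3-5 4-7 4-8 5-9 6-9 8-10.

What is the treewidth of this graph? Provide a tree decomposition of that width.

Every bag has size at most 3, so the width is 3 − 1 = 2 and tw(G) ≤ 2. For the lower bound, G contains the cycle 1–3–5–9–6–2–7–4–8–10–1, so G is not a forest; only forests have treewidth ≤ 1, hence tw(G) ≥ 2. Hence tw(G) = 2 exactly.

Treewidth 2.
One optimal decomposition is:
Bags: B1 = {1, 3, 5}  B2 = {1, 5, 9}  B3 = {1, 6, 9}  B4 = {1, 2, 6}  B5 = {1, 2, 7}  B6 = {1, 4, 7}  B7 = {1, 4, 8}  B8 = {1, 8, 10}
Tree: B1–B2, B2–B3, B3–B4, B4–B5, B5–B6, B6–B7, B7–B8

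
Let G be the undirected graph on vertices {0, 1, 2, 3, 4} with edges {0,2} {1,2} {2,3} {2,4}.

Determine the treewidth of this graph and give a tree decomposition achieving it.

Treewidth 1.
One optimal decomposition is:
Bags: B1 = {0, 2}  B2 = {1, 2}  B3 = {2, 4}  B4 = {2, 3}
Tree: B1–B2, B1–B3, B2–B4

The largest bag has 2 vertices, giving width 1; this decomposition certifies tw(G) ≤ 1. Since G has at least one edge (e.g. 2–0), it is not an edgeless graph, so tw(G) ≥ 1. Therefore the treewidth is 1.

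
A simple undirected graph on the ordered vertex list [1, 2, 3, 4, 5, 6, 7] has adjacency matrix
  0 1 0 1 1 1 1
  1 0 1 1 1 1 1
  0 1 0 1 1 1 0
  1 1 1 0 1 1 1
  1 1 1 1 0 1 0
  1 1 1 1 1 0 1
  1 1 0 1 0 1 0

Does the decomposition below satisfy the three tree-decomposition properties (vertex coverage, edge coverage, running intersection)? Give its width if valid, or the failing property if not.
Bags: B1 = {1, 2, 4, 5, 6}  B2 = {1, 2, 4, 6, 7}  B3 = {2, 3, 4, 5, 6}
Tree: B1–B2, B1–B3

Yes; width 4.

Every vertex of G appears in some bag (union = {1, 2, 3, 4, 5, 6, 7}); every edge is covered by a bag; and for each vertex v the set of bags containing v is connected in the bag tree. The decomposition is therefore valid. The largest bag has 5 vertices, so the width is 4.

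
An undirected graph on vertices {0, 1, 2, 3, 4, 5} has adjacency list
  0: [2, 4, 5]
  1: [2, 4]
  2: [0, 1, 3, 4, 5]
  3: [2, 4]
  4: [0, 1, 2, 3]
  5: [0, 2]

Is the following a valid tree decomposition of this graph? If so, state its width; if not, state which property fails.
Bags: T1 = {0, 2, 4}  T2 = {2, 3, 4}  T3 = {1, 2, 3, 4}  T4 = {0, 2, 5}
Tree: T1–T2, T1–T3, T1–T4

A tree decomposition must satisfy three properties: every vertex lies in some bag; for every edge, both endpoints lie together in some bag; and for every vertex, the bags containing it form a connected subtree. Here bags containing vertex 3 are not connected in the tree, so the decomposition is invalid.

No — bags containing vertex 3 are not connected in the tree.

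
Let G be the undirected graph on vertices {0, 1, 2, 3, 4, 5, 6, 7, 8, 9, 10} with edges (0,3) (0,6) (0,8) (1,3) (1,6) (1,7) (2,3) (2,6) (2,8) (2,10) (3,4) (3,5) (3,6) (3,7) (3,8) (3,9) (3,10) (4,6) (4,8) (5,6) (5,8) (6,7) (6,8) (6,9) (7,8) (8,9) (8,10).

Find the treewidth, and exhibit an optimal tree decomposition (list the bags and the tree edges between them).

Treewidth 3.
One optimal decomposition is:
Bags: B1 = {3, 6, 7, 8}  B2 = {1, 3, 6, 7}  B3 = {2, 3, 6, 8}  B4 = {0, 3, 6, 8}  B5 = {2, 3, 8, 10}  B6 = {3, 6, 8, 9}  B7 = {3, 5, 6, 8}  B8 = {3, 4, 6, 8}
Tree: B1–B2, B1–B3, B3–B4, B3–B5, B3–B6, B4–B7, B4–B8

Every bag has size at most 4, so the width is 4 − 1 = 3 and tw(G) ≤ 3. For the lower bound, the 4 vertices {2, 3, 8, 10} are pairwise adjacent, and any tree decomposition puts a clique entirely inside one bag — forcing width ≥ 3. Hence tw(G) = 3 exactly.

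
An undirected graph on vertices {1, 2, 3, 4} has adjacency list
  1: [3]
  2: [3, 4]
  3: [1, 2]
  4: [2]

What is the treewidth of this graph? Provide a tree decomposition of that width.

Every bag has size at most 2, so the width is 2 − 1 = 1 and tw(G) ≤ 1. Any graph with an edge has treewidth ≥ 1, and G has the edge 1–3. The upper and lower bounds meet at 1, so that is the treewidth.

Treewidth 1.
Bags: B1 = {1, 3}  B2 = {2, 3}  B3 = {2, 4}
Tree: B1–B2, B2–B3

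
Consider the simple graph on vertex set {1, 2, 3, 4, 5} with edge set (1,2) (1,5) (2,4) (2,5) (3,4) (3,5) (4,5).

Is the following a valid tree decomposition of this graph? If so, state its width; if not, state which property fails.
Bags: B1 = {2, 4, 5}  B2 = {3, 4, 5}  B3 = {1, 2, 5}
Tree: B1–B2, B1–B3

Vertex coverage: the bags together contain {1, 2, 3, 4, 5}, the full vertex set. Edge coverage: each edge of G has both endpoints in at least one bag. Running intersection: for every vertex, the bags containing it form a connected subtree. All three properties hold, so this is a valid tree decomposition of width max|bag| − 1 = 2, and hence tw(G) ≤ 2.

Yes; width 2.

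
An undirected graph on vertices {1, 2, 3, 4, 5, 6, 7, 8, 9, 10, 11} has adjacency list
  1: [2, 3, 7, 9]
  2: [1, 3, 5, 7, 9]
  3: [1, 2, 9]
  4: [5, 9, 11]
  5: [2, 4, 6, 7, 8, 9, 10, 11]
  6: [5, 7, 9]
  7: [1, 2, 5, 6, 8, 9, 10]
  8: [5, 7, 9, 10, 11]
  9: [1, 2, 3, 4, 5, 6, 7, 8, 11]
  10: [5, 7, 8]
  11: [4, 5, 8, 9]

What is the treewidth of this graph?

3

A width-3 tree decomposition is:
Bags: B1 = {5, 7, 8, 9}  B2 = {5, 8, 9, 11}  B3 = {5, 6, 7, 9}  B4 = {2, 5, 7, 9}  B5 = {4, 5, 9, 11}  B6 = {5, 7, 8, 10}  B7 = {1, 2, 7, 9}  B8 = {1, 2, 3, 9}
Tree: B1–B2, B1–B3, B3–B4, B2–B5, B1–B6, B4–B7, B7–B8
Each bag holds 4 vertices, so the decomposition has width 3, which upper-bounds the treewidth. On the other hand G contains the 4-clique {1, 2, 3, 9}. A clique must lie in a single bag of any decomposition, so no decomposition can have width below 3. Combining the bounds, tw(G) = 3.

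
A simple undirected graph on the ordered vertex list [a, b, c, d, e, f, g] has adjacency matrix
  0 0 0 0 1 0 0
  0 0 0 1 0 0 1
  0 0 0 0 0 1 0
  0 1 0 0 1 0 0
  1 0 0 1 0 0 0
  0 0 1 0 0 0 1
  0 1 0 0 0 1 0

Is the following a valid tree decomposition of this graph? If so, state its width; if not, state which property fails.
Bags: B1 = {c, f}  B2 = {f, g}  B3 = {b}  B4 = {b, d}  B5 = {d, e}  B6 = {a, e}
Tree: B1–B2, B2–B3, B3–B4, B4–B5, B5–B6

A tree decomposition must satisfy three properties: every vertex lies in some bag; for every edge, both endpoints lie together in some bag; and for every vertex, the bags containing it form a connected subtree. Here edge (g,b) lies in no bag, so the decomposition is invalid.

No — edge (g,b) lies in no bag.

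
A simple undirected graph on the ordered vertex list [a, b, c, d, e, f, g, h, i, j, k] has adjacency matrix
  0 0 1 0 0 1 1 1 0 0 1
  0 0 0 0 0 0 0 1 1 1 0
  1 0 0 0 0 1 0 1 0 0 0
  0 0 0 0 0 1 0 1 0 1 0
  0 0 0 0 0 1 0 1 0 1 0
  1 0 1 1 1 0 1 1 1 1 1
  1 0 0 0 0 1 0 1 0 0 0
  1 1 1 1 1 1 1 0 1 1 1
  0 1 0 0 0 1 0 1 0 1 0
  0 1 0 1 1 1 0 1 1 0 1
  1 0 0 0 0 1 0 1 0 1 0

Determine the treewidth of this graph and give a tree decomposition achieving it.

Every bag has size at most 4, so the width is 4 − 1 = 3 and tw(G) ≤ 3. Conversely, {a, f, g, h} is a clique of size 4, and the vertices of any clique must share a bag in every tree decomposition; so some bag has ≥ 4 vertices and tw(G) ≥ 3. Combining the bounds, tw(G) = 3.

Treewidth 3.
One such decomposition:
Bags: B1 = {a, f, h, k}  B2 = {a, f, g, h}  B3 = {f, h, j, k}  B4 = {f, h, i, j}  B5 = {d, f, h, j}  B6 = {a, c, f, h}  B7 = {b, h, i, j}  B8 = {e, f, h, j}
Tree: B1–B2, B1–B3, B3–B4, B3–B5, B1–B6, B4–B7, B5–B8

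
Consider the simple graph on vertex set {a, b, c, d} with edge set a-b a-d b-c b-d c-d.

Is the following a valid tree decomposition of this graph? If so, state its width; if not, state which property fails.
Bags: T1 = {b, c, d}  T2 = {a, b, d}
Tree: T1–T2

Yes; width 2.

Checking the three conditions: (i) the bags cover all of {a, b, c, d}; (ii) for each edge, some bag contains both endpoints; (iii) the bags containing any fixed vertex form a subtree. All hold, so the decomposition is valid with width 3 − 1 = 2.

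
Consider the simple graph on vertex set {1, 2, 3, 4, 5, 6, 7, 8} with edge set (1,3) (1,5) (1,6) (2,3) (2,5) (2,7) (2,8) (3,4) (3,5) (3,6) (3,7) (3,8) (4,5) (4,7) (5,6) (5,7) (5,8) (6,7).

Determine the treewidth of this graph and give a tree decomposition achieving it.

Treewidth 3.
One optimal decomposition is:
Bags: B1 = {3, 5, 6, 7}  B2 = {2, 3, 5, 7}  B3 = {1, 3, 5, 6}  B4 = {3, 4, 5, 7}  B5 = {2, 3, 5, 8}
Tree: B1–B2, B1–B3, B2–B4, B2–B5

Every bag has size at most 4, so the width is 4 − 1 = 3 and tw(G) ≤ 3. For the lower bound, the 4 vertices {2, 3, 5, 8} are pairwise adjacent, and any tree decomposition puts a clique entirely inside one bag — forcing width ≥ 3. Hence tw(G) = 3 exactly.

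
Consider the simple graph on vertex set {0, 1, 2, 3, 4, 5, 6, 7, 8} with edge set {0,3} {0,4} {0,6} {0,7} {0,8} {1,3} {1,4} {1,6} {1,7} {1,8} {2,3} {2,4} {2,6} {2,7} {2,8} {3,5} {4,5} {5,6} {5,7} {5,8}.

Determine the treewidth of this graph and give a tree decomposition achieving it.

Treewidth 4.
One optimal decomposition is:
Bags: B1 = {0, 1, 2, 4, 5}  B2 = {0, 1, 2, 5, 7}  B3 = {0, 1, 2, 5, 8}  B4 = {0, 1, 2, 5, 6}  B5 = {0, 1, 2, 3, 5}
Tree: B1–B2, B2–B3, B3–B4, B4–B5

The largest bag has 5 vertices, giving width 4; this decomposition certifies tw(G) ≤ 4. For the lower bound: the 5 vertex sets {2,4}, {1,7}, {0,8}, {5}, {6} are disjoint, each induces a connected subgraph, and every pair is joined by at least one edge of G. Contracting each set to a single vertex therefore yields K_{5} as a minor, and since treewidth is minor-monotone, tw(G) ≥ tw(K_{5}) = 4. Therefore the treewidth is 4.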